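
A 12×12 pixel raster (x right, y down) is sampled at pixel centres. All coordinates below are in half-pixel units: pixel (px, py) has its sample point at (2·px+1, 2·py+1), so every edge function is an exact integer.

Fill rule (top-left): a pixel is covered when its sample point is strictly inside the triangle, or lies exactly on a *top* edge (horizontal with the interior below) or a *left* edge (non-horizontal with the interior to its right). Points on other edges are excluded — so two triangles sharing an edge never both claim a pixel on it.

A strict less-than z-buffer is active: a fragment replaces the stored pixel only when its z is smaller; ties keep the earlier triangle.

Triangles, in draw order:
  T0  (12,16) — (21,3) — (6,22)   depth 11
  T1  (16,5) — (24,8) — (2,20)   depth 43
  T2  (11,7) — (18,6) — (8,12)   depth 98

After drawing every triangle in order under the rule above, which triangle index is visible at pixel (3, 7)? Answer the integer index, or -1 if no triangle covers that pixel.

T0:
  2·area = 24  (B↔C swapped to make it positive)
  edge (12, 16)→(6, 22): d=(-6,6) right/bottom  bias=-1
  edge (6, 22)→(21, 3): d=(15,-19) top-left  bias=+0
  edge (21, 3)→(12, 16): d=(-9,13) right/bottom  bias=-1
    (10,1)@(21, 3): e=[24,0,0] → ·  [on edge]
    (11,2)@(23, 5): e=[0,68,-44] → ·  [on edge]
    (10,3)@(21, 7): e=[0,60,-36] → ·  [on edge]
    (9,4)@(19, 9): e=[0,52,-28] → ·  [on edge]
    (7,5)@(15, 11): e=[12,6,6] → #
    (8,5)@(17, 11): e=[0,44,-20] → ·  [on edge]
    (7,6)@(15, 13): e=[0,36,-12] → ·  [on edge]
    (6,7)@(13, 15): e=[0,28,-4] → ·  [on edge]
    (5,8)@(11, 17): e=[0,20,4] → ·  [on edge]
    (4,9)@(9, 19): e=[0,12,12] → ·  [on edge]
    (3,10)@(7, 21): e=[0,4,20] → ·  [on edge]
    (2,11)@(5, 23): e=[0,-4,28] → ·  [on edge]
  covered (1 px):
    · · · · · · · · · · · ·
    · · · · · · · · · · · ·
    · · · · · · · · · · · ·
    · · · · · · · · · · · ·
    · · · · · · · · · · · ·
    · · · · · · · # · · · ·
    · · · · · · · · · · · ·
    · · · · · · · · · · · ·
    · · · · · · · · · · · ·
    · · · · · · · · · · · ·
    · · · · · · · · · · · ·
    · · · · · · · · · · · ·
T1:
  2·area = 162
  edge (16, 5)→(24, 8): d=(8,3) right/bottom  bias=-1
  edge (24, 8)→(2, 20): d=(-22,12) right/bottom  bias=-1
  edge (2, 20)→(16, 5): d=(14,-15) top-left  bias=+0
    (7,3)@(15, 7): e=[19,130,13] → #
    (8,3)@(17, 7): e=[13,106,43] → #
    (9,3)@(19, 7): e=[7,82,73] → #
    (10,3)@(21, 7): e=[1,58,103] → #
    (11,3)@(23, 7): e=[-5,34,133] → ·
    (6,4)@(13, 9): e=[41,110,11] → #
    (11,4)@(23, 9): e=[11,-10,161] → ·
    (5,5)@(11, 11): e=[63,90,9] → #
    (9,5)@(19, 11): e=[39,-6,129] → ·
    (10,5)@(21, 11): e=[33,-30,159] → ·
    (4,6)@(9, 13): e=[85,70,7] → #
    (7,6)@(15, 13): e=[67,-2,97] → ·
  covered (22 px):
    · · · · · · · · · · · ·
    · · · · · · · · · · · ·
    · · · · · · · · · · · ·
    · · · · · · · # # # # ·
    · · · · · · # # # # # ·
    · · · · · # # # # · · ·
    · · · · # # # · · · · ·
    · · · # # # · · · · · ·
    · · # # · · · · · · · ·
    · # · · · · · · · · · ·
    · · · · · · · · · · · ·
    · · · · · · · · · · · ·
T2:
  2·area = 32
  edge (11, 7)→(18, 6): d=(7,-1) top-left  bias=+0
  edge (18, 6)→(8, 12): d=(-10,6) right/bottom  bias=-1
  edge (8, 12)→(11, 7): d=(3,-5) top-left  bias=+0
    (11,1)@(23, 3): e=[-16,0,48] → ·  [on edge]
    (5,3)@(11, 7): e=[0,32,0] → #  [on edge]
    (6,3)@(13, 7): e=[2,20,10] → #
    (7,3)@(15, 7): e=[4,8,20] → #
    (8,3)@(17, 7): e=[6,-4,30] → ·
    (5,4)@(11, 9): e=[14,12,6] → #
    (6,4)@(13, 9): e=[16,0,16] → ·  [on edge]
    (7,4)@(15, 9): e=[18,-12,26] → ·
    (4,5)@(9, 11): e=[26,4,2] → #
    (5,5)@(11, 11): e=[28,-8,12] → ·
    (4,6)@(9, 13): e=[40,-16,8] → ·
    (1,7)@(3, 15): e=[48,0,-16] → ·  [on edge]
    (2,8)@(5, 17): e=[64,-32,0] → ·  [on edge]
  covered (5 px):
    · · · · · · · · · · · ·
    · · · · · · · · · · · ·
    · · · · · · · · · · · ·
    · · · · · # # # · · · ·
    · · · · · # · · · · · ·
    · · · · # · · · · · · ·
    · · · · · · · · · · · ·
    · · · · · · · · · · · ·
    · · · · · · · · · · · ·
    · · · · · · · · · · · ·
    · · · · · · · · · · · ·
    · · · · · · · · · · · ·

Z-buffer (winner per pixel, '.' = empty):
  . . . . . . . . . . . .
  . . . . . . . . . . . .
  . . . . . . . . . . . .
  . . . . . 2 2 1 1 1 1 .
  . . . . . 2 1 1 1 1 1 .
  . . . . 2 1 1 0 1 . . .
  . . . . 1 1 1 . . . . .
  . . . 1 1 1 . . . . . .
  . . 1 1 . . . . . . . .
  . 1 . . . . . . . . . .
  . . . . . . . . . . . .
  . . . . . . . . . . . .

Result: 1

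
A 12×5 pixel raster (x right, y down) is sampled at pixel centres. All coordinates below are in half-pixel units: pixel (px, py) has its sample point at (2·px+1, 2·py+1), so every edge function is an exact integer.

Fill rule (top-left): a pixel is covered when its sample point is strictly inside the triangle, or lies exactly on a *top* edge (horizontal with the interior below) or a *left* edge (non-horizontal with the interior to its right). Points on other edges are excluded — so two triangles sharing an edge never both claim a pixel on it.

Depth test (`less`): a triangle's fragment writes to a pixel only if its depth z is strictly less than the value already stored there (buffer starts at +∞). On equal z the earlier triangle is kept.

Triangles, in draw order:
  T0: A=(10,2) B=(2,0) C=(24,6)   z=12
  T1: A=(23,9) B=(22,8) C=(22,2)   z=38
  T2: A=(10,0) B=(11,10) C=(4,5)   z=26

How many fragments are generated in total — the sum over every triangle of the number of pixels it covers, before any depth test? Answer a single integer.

T0:
  2·area = 4  (B↔C swapped to make it positive)
  edge (10, 2)→(24, 6): d=(14,4) right/bottom  bias=-1
  edge (24, 6)→(2, 0): d=(-22,-6) top-left  bias=+0
  edge (2, 0)→(10, 2): d=(8,2) right/bottom  bias=-1
    (6,1)@(13, 3): e=[2,0,2] → █  [on edge]
    (7,1)@(15, 3): e=[-6,12,-2] → ·
    (6,2)@(13, 5): e=[30,-44,18] → ·
  covered (1 px):
    · · · · · · · · · · · ·
    · · · · · · █ · · · · ·
    · · · · · · · · · · · ·
    · · · · · · · · · · · ·
    · · · · · · · · · · · ·
T1:
  2·area = 6
  edge (23, 9)→(22, 8): d=(-1,-1) top-left  bias=+0
  edge (22, 8)→(22, 2): d=(0,-6) top-left  bias=+0
  edge (22, 2)→(23, 9): d=(1,7) right/bottom  bias=-1
    (7,0)@(15, 1): e=[0,-42,48] → ·  [on edge]
    (8,1)@(17, 3): e=[0,-30,36] → ·  [on edge]
    (9,2)@(19, 5): e=[0,-18,24] → ·  [on edge]
    (10,3)@(21, 7): e=[0,-6,12] → ·  [on edge]
    (11,4)@(23, 9): e=[0,6,0] → ·  [on edge]
  covered (0 px):
    · · · · · · · · · · · ·
    · · · · · · · · · · · ·
    · · · · · · · · · · · ·
    · · · · · · · · · · · ·
    · · · · · · · · · · · ·
T2:
  2·area = 65
  edge (10, 0)→(11, 10): d=(1,10) right/bottom  bias=-1
  edge (11, 10)→(4, 5): d=(-7,-5) top-left  bias=+0
  edge (4, 5)→(10, 0): d=(6,-5) top-left  bias=+0
    (4,0)@(9, 1): e=[11,53,1] → █
    (5,0)@(11, 1): e=[-9,63,11] → ·
    (3,1)@(7, 3): e=[33,29,3] → █
    (5,1)@(11, 3): e=[-7,49,23] → ·
    (2,2)@(5, 5): e=[55,5,5] → █
    (5,2)@(11, 5): e=[-5,35,35] → ·
    (2,3)@(5, 7): e=[57,-9,17] → ·
    (3,3)@(7, 7): e=[37,1,27] → █
    (5,3)@(11, 7): e=[-3,21,47] → ·
    (3,4)@(7, 9): e=[39,-13,39] → ·
    (4,4)@(9, 9): e=[19,-3,49] → ·
  covered (8 px):
    · · · · █ · · · · · · ·
    · · · █ █ · · · · · · ·
    · · █ █ █ · · · · · · ·
    · · · █ █ · · · · · · ·
    · · · · · · · · · · · ·

Result: 9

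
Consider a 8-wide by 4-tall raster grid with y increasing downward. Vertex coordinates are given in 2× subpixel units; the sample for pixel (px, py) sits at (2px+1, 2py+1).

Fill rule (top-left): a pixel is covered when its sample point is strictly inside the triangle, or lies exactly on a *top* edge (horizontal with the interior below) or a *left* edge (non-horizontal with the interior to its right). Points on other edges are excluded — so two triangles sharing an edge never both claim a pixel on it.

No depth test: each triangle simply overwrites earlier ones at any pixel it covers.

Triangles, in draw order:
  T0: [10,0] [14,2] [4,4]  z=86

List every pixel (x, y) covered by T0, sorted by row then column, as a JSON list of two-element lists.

T0:
  2·area = 28
  edge (10, 0)→(14, 2): d=(4,2) right/bottom  bias=-1
  edge (14, 2)→(4, 4): d=(-10,2) right/bottom  bias=-1
  edge (4, 4)→(10, 0): d=(6,-4) top-left  bias=+0
    (4,0)@(9, 1): e=[6,20,2] → █
    (5,0)@(11, 1): e=[2,16,10] → █
    (6,0)@(13, 1): e=[-2,12,18] → ·
    (3,1)@(7, 3): e=[18,4,6] → █
    (4,1)@(9, 3): e=[14,0,14] → ·  [on edge]
    (5,1)@(11, 3): e=[10,-4,22] → ·
    (3,2)@(7, 5): e=[26,-16,18] → ·
  covered (3 px):
    · · · · █ █ · ·
    · · · █ · · · ·
    · · · · · · · ·
    · · · · · · · ·

Answer: [[4,0],[5,0],[3,1]]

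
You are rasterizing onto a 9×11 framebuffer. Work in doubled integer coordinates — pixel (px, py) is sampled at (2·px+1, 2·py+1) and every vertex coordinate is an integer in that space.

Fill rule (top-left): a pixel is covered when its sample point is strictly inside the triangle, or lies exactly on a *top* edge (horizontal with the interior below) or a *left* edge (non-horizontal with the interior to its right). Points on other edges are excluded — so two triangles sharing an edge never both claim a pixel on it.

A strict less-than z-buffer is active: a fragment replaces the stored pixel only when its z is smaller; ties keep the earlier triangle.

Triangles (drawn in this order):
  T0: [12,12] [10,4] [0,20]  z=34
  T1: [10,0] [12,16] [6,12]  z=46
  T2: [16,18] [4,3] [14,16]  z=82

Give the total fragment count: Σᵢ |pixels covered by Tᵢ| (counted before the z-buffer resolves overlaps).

T0:
  2·area = 112  (B↔C swapped to make it positive)
  edge (12, 12)→(0, 20): d=(-12,8) right/bottom  bias=-1
  edge (0, 20)→(10, 4): d=(10,-16) top-left  bias=+0
  edge (10, 4)→(12, 12): d=(2,8) right/bottom  bias=-1
    (4,3)@(9, 7): e=[84,14,14] → #
    (5,3)@(11, 7): e=[68,46,-2] → ·
    (3,4)@(7, 9): e=[76,2,34] → #
    (5,4)@(11, 9): e=[44,66,2] → #
    (6,4)@(13, 9): e=[28,98,-14] → ·
    (3,5)@(7, 11): e=[52,22,38] → #
    (6,5)@(13, 11): e=[4,118,-10] → ·
    (2,6)@(5, 13): e=[44,10,58] → #
    (5,6)@(11, 13): e=[-4,106,10] → ·
    (2,7)@(5, 15): e=[20,30,62] → #
    (4,7)@(9, 15): e=[-12,94,30] → ·
    (1,8)@(3, 17): e=[12,18,82] → #
  covered (14 px):
    · · · · · · · · ·
    · · · · · · · · ·
    · · · · · · · · ·
    · · · · # · · · ·
    · · · # # # · · ·
    · · · # # # · · ·
    · · # # # · · · ·
    · · # # · · · · ·
    · # · · · · · · ·
    # · · · · · · · ·
    · · · · · · · · ·
T1:
  2·area = 88
  edge (10, 0)→(12, 16): d=(2,16) right/bottom  bias=-1
  edge (12, 16)→(6, 12): d=(-6,-4) top-left  bias=+0
  edge (6, 12)→(10, 0): d=(4,-12) top-left  bias=+0
    (4,1)@(9, 3): e=[22,66,0] → #  [on edge]
    (5,1)@(11, 3): e=[-10,74,24] → ·
    (4,2)@(9, 5): e=[26,54,8] → #
    (5,2)@(11, 5): e=[-6,62,32] → ·
    (4,3)@(9, 7): e=[30,42,16] → #
    (5,3)@(11, 7): e=[-2,50,40] → ·
    (3,4)@(7, 9): e=[66,22,0] → #  [on edge]
    (5,4)@(11, 9): e=[2,38,48] → #
    (6,4)@(13, 9): e=[-30,46,72] → ·
    (3,5)@(7, 11): e=[70,10,8] → #
    (6,5)@(13, 11): e=[-26,34,80] → ·
    (3,6)@(7, 13): e=[74,-2,16] → ·
    (2,7)@(5, 15): e=[110,-22,0] → ·  [on edge]
    (1,10)@(3, 21): e=[154,-66,0] → ·  [on edge]
  covered (12 px):
    · · · · · · · · ·
    · · · · # · · · ·
    · · · · # · · · ·
    · · · · # · · · ·
    · · · # # # · · ·
    · · · # # # · · ·
    · · · · # # · · ·
    · · · · · # · · ·
    · · · · · · · · ·
    · · · · · · · · ·
    · · · · · · · · ·
T2:
  2·area = 6  (B↔C swapped to make it positive)
  edge (16, 18)→(14, 16): d=(-2,-2) top-left  bias=+0
  edge (14, 16)→(4, 3): d=(-10,-13) top-left  bias=+0
  edge (4, 3)→(16, 18): d=(12,15) right/bottom  bias=-1
    (0,1)@(1, 3): e=[0,-39,45] → ·  [on edge]
    (1,2)@(3, 5): e=[0,-33,39] → ·  [on edge]
    (2,3)@(5, 7): e=[0,-27,33] → ·  [on edge]
    (3,4)@(7, 9): e=[0,-21,27] → ·  [on edge]
    (4,5)@(9, 11): e=[0,-15,21] → ·  [on edge]
    (5,6)@(11, 13): e=[0,-9,15] → ·  [on edge]
    (6,7)@(13, 15): e=[0,-3,9] → ·  [on edge]
    (7,8)@(15, 17): e=[0,3,3] → #  [on edge]
    (8,8)@(17, 17): e=[4,29,-27] → ·
    (7,9)@(15, 19): e=[-4,-17,27] → ·
    (8,9)@(17, 19): e=[0,9,-3] → ·  [on edge]
  covered (1 px):
    · · · · · · · · ·
    · · · · · · · · ·
    · · · · · · · · ·
    · · · · · · · · ·
    · · · · · · · · ·
    · · · · · · · · ·
    · · · · · · · · ·
    · · · · · · · · ·
    · · · · · · · # ·
    · · · · · · · · ·
    · · · · · · · · ·

Final: 27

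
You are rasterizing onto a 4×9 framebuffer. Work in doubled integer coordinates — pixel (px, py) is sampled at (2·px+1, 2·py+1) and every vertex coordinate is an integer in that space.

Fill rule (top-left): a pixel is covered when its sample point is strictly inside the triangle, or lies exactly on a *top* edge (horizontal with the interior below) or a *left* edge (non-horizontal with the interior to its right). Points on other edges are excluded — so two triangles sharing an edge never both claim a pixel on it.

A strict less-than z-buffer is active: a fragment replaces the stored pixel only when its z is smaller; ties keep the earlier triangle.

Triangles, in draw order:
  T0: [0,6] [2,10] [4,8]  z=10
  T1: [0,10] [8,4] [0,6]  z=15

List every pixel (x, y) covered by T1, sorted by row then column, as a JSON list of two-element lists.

T0:
  2·area = 12  (B↔C swapped to make it positive)
  edge (0, 6)→(4, 8): d=(4,2) right/bottom  bias=-1
  edge (4, 8)→(2, 10): d=(-2,2) right/bottom  bias=-1
  edge (2, 10)→(0, 6): d=(-2,-4) top-left  bias=+0
    (3,2)@(7, 5): e=[-18,0,30] → ·  [on edge]
    (0,3)@(1, 7): e=[2,8,2] → █
    (1,3)@(3, 7): e=[-2,4,10] → ·
    (2,3)@(5, 7): e=[-6,0,18] → ·  [on edge]
    (0,4)@(1, 9): e=[10,4,-2] → ·
    (1,4)@(3, 9): e=[6,0,6] → ·  [on edge]
    (0,5)@(1, 11): e=[18,0,-6] → ·  [on edge]
  covered (1 px):
    · · · ·
    · · · ·
    · · · ·
    █ · · ·
    · · · ·
    · · · ·
    · · · ·
    · · · ·
    · · · ·
T1:
  2·area = 32  (B↔C swapped to make it positive)
  edge (0, 10)→(0, 6): d=(0,-4) top-left  bias=+0
  edge (0, 6)→(8, 4): d=(8,-2) top-left  bias=+0
  edge (8, 4)→(0, 10): d=(-8,6) right/bottom  bias=-1
    (2,2)@(5, 5): e=[20,2,10] → █
    (3,2)@(7, 5): e=[28,6,-2] → ·
    (0,3)@(1, 7): e=[4,10,18] → █
    (1,3)@(3, 7): e=[12,14,6] → █
    (2,3)@(5, 7): e=[20,18,-6] → ·
    (0,4)@(1, 9): e=[4,26,2] → █
    (1,4)@(3, 9): e=[12,30,-10] → ·
    (0,5)@(1, 11): e=[4,42,-14] → ·
  covered (4 px):
    · · · ·
    · · · ·
    · · █ ·
    █ █ · ·
    █ · · ·
    · · · ·
    · · · ·
    · · · ·
    · · · ·

Final: [[2,2],[0,3],[1,3],[0,4]]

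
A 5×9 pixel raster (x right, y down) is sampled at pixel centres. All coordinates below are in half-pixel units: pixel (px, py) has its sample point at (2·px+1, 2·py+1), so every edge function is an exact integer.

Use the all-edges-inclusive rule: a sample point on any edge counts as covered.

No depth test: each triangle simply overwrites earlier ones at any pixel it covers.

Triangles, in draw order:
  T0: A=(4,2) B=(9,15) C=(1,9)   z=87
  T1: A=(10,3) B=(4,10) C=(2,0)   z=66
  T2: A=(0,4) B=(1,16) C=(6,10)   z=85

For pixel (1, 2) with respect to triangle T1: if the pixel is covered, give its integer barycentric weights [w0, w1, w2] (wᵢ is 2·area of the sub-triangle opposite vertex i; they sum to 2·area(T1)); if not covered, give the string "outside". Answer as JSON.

T0:
  2·area = 74
  edge (4, 2)→(9, 15): d=(5,13) inclusive
  edge (9, 15)→(1, 9): d=(-8,-6) inclusive
  edge (1, 9)→(4, 2): d=(3,-7) inclusive
    (1,2)@(3, 5): e=[28,44,2] → #
    (2,2)@(5, 5): e=[2,56,16] → #
    (3,2)@(7, 5): e=[-24,68,30] → ·
    (1,3)@(3, 7): e=[38,28,8] → #
    (3,3)@(7, 7): e=[-14,52,36] → ·
    (0,4)@(1, 9): e=[74,0,0] → #  [on edge]
    (3,4)@(7, 9): e=[-4,36,42] → ·
    (0,5)@(1, 11): e=[84,-16,6] → ·
    (1,5)@(3, 11): e=[58,-4,20] → ·
    (2,5)@(5, 11): e=[32,8,34] → #
    (3,5)@(7, 11): e=[6,20,48] → #
    (4,5)@(9, 11): e=[-20,32,62] → ·
    (4,7)@(9, 15): e=[0,0,74] → #  [on edge]
  covered (11 px):
    · · · · ·
    · · · · ·
    · # # · ·
    · # # · ·
    # # # · ·
    · · # # ·
    · · · # ·
    · · · · #
    · · · · ·
T1:
  2·area = 74
  edge (10, 3)→(4, 10): d=(-6,7) inclusive
  edge (4, 10)→(2, 0): d=(-2,-10) inclusive
  edge (2, 0)→(10, 3): d=(8,3) inclusive
    (1,0)@(3, 1): e=[61,8,5] → #
    (2,0)@(5, 1): e=[47,28,-1] → ·
    (1,1)@(3, 3): e=[49,4,21] → #
    (2,1)@(5, 3): e=[35,24,15] → #
    (3,1)@(7, 3): e=[21,44,9] → #
    (4,1)@(9, 3): e=[7,64,3] → #
    (1,2)@(3, 5): e=[37,0,37] → #  [on edge]
    (4,2)@(9, 5): e=[-5,60,19] → ·
    (1,3)@(3, 7): e=[25,-4,53] → ·
    (2,3)@(5, 7): e=[11,16,47] → #
    (3,3)@(7, 7): e=[-3,36,41] → ·
    (2,4)@(5, 9): e=[-1,12,63] → ·
    (2,7)@(5, 15): e=[-37,0,111] → ·  [on edge]
  covered (9 px):
    · # · · ·
    · # # # #
    · # # # ·
    · · # · ·
    · · · · ·
    · · · · ·
    · · · · ·
    · · · · ·
    · · · · ·
T2:
  2·area = 66  (B↔C swapped to make it positive)
  edge (0, 4)→(6, 10): d=(6,6) inclusive
  edge (6, 10)→(1, 16): d=(-5,6) inclusive
  edge (1, 16)→(0, 4): d=(-1,-12) inclusive
    (0,2)@(1, 5): e=[0,55,11] → #  [on edge]
    (1,2)@(3, 5): e=[-12,43,35] → ·
    (0,3)@(1, 7): e=[12,45,9] → #
    (1,3)@(3, 7): e=[0,33,33] → #  [on edge]
    (2,3)@(5, 7): e=[-12,21,57] → ·
    (0,4)@(1, 9): e=[24,35,7] → #
    (2,4)@(5, 9): e=[0,11,55] → #  [on edge]
    (3,4)@(7, 9): e=[-12,-1,79] → ·
    (0,5)@(1, 11): e=[36,25,5] → #
    (3,5)@(7, 11): e=[0,-11,77] → ·  [on edge]
    (0,6)@(1, 13): e=[48,15,3] → #
    (2,6)@(5, 13): e=[24,-9,51] → ·
    (4,6)@(9, 13): e=[0,-33,99] → ·  [on edge]
  covered (12 px):
    · · · · ·
    · · · · ·
    # · · · ·
    # # · · ·
    # # # · ·
    # # # · ·
    # # · · ·
    # · · · ·
    · · · · ·

Result: [0,37,37]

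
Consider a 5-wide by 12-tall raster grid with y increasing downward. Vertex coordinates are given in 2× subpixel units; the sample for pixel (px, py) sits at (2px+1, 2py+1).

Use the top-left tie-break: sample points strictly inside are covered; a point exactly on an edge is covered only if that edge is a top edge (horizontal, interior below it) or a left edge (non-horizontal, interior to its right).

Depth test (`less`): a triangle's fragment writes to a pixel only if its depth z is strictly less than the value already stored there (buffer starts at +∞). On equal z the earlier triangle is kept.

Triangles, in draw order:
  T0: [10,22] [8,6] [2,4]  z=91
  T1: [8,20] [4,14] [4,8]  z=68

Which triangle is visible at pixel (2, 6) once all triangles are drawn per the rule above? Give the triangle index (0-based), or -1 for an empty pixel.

T0:
  2·area = 92  (B↔C swapped to make it positive)
  edge (10, 22)→(2, 4): d=(-8,-18) top-left  bias=+0
  edge (2, 4)→(8, 6): d=(6,2) right/bottom  bias=-1
  edge (8, 6)→(10, 22): d=(2,16) right/bottom  bias=-1
    (1,2)@(3, 5): e=[10,4,78] → X
    (2,2)@(5, 5): e=[46,0,46] → .  [on edge]
    (1,3)@(3, 7): e=[-6,16,82] → .
    (2,3)@(5, 7): e=[30,12,50] → X
    (3,3)@(7, 7): e=[66,8,18] → X
    (4,3)@(9, 7): e=[102,4,-14] → .
    (2,4)@(5, 9): e=[14,24,54] → X
    (4,4)@(9, 9): e=[86,16,-10] → .
    (2,5)@(5, 11): e=[-2,36,58] → .
    (3,5)@(7, 11): e=[34,32,26] → X
    (4,5)@(9, 11): e=[70,28,-6] → .
    (3,6)@(7, 13): e=[18,44,30] → X
  covered (11 px):
    . . . . .
    . . . . .
    . X . . .
    . . X X .
    . . X X .
    . . . X .
    . . . X .
    . . . X X
    . . . . X
    . . . . X
    . . . . .
    . . . . .
T1:
  2·area = 24
  edge (8, 20)→(4, 14): d=(-4,-6) top-left  bias=+0
  edge (4, 14)→(4, 8): d=(0,-6) top-left  bias=+0
  edge (4, 8)→(8, 20): d=(4,12) right/bottom  bias=-1
    (1,2)@(3, 5): e=[30,-6,0] → .  [on edge]
    (2,5)@(5, 11): e=[18,6,0] → .  [on edge]
    (2,6)@(5, 13): e=[10,6,8] → X
    (3,6)@(7, 13): e=[22,18,-16] → .
    (2,7)@(5, 15): e=[2,6,16] → X
    (3,7)@(7, 15): e=[14,18,-8] → .
    (2,8)@(5, 17): e=[-6,6,24] → .
    (3,8)@(7, 17): e=[6,18,0] → .  [on edge]
    (4,11)@(9, 23): e=[-6,30,0] → .  [on edge]
  covered (2 px):
    . . . . .
    . . . . .
    . . . . .
    . . . . .
    . . . . .
    . . . . .
    . . X . .
    . . X . .
    . . . . .
    . . . . .
    . . . . .
    . . . . .

Z-buffer (winner per pixel, '.' = empty):
  . . . . .
  . . . . .
  . 0 . . .
  . . 0 0 .
  . . 0 0 .
  . . . 0 .
  . . 1 0 .
  . . 1 0 0
  . . . . 0
  . . . . 0
  . . . . .
  . . . . .

Final: 1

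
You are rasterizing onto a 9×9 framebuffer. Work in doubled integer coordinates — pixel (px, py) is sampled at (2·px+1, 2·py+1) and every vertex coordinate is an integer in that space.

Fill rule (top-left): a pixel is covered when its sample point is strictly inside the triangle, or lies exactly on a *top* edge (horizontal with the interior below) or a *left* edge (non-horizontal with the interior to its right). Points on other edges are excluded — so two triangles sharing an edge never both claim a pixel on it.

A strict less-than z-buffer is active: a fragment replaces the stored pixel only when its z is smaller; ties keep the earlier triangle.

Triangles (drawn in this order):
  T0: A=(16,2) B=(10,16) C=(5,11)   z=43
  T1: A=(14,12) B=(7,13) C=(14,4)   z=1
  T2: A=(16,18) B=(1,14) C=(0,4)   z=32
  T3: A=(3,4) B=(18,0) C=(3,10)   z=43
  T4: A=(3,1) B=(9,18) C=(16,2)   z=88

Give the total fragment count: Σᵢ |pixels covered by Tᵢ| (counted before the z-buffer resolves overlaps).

T0:
  2·area = 100
  edge (16, 2)→(10, 16): d=(-6,14) right/bottom  bias=-1
  edge (10, 16)→(5, 11): d=(-5,-5) top-left  bias=+0
  edge (5, 11)→(16, 2): d=(11,-9) top-left  bias=+0
    (7,1)@(15, 3): e=[8,90,2] → X
    (8,1)@(17, 3): e=[-20,100,20] → .
    (6,2)@(13, 5): e=[24,70,6] → X
    (7,2)@(15, 5): e=[-4,80,24] → .
    (0,3)@(1, 7): e=[180,0,-80] → .  [on edge]
    (5,3)@(11, 7): e=[40,50,10] → X
    (7,3)@(15, 7): e=[-16,70,46] → .
    (1,4)@(3, 9): e=[140,0,-40] → .  [on edge]
    (4,4)@(9, 9): e=[56,30,14] → X
    (6,4)@(13, 9): e=[0,50,50] → .  [on edge]
    (2,5)@(5, 11): e=[100,0,0] → X  [on edge]
    (3,5)@(7, 11): e=[72,10,18] → X
    (3,6)@(7, 13): e=[60,0,40] → X  [on edge]
    (4,7)@(9, 15): e=[20,0,80] → X  [on edge]
    (5,8)@(11, 17): e=[-20,0,120] → .  [on edge]
  covered (14 px):
    . . . . . . . . .
    . . . . . . . X .
    . . . . . . X . .
    . . . . . X X . .
    . . . . X X . . .
    . . X X X X . . .
    . . . X X X . . .
    . . . . X . . . .
    . . . . . . . . .
T1:
  2·area = 56
  edge (14, 12)→(7, 13): d=(-7,1) right/bottom  bias=-1
  edge (7, 13)→(14, 4): d=(7,-9) top-left  bias=+0
  edge (14, 4)→(14, 12): d=(0,8) right/bottom  bias=-1
    (6,3)@(13, 7): e=[36,12,8] → X
    (7,3)@(15, 7): e=[34,30,-8] → .
    (5,4)@(11, 9): e=[24,8,24] → X
    (7,4)@(15, 9): e=[20,44,-8] → .
    (4,5)@(9, 11): e=[12,4,40] → X
    (7,5)@(15, 11): e=[6,58,-8] → .
    (3,6)@(7, 13): e=[0,0,56] → .  [on edge]
    (4,6)@(9, 13): e=[-2,18,40] → .
    (5,6)@(11, 13): e=[-4,36,24] → .
    (6,6)@(13, 13): e=[-6,54,8] → .
  covered (6 px):
    . . . . . . . . .
    . . . . . . . . .
    . . . . . . . . .
    . . . . . . X . .
    . . . . . X X . .
    . . . . X X X . .
    . . . . . . . . .
    . . . . . . . . .
    . . . . . . . . .
T2:
  2·area = 146
  edge (16, 18)→(1, 14): d=(-15,-4) top-left  bias=+0
  edge (1, 14)→(0, 4): d=(-1,-10) top-left  bias=+0
  edge (0, 4)→(16, 18): d=(16,14) right/bottom  bias=-1
    (0,2)@(1, 5): e=[135,9,2] → X
    (1,2)@(3, 5): e=[143,29,-26] → .
    (0,3)@(1, 7): e=[105,7,34] → X
    (1,3)@(3, 7): e=[113,27,6] → X
    (2,3)@(5, 7): e=[121,47,-22] → .
    (0,4)@(1, 9): e=[75,5,66] → X
    (2,4)@(5, 9): e=[91,45,10] → X
    (3,4)@(7, 9): e=[99,65,-18] → .
    (0,5)@(1, 11): e=[45,3,98] → X
    (3,5)@(7, 11): e=[69,63,14] → X
    (4,5)@(9, 11): e=[77,83,-14] → .
    (0,6)@(1, 13): e=[15,1,130] → X
  covered (20 px):
    . . . . . . . . .
    . . . . . . . . .
    X . . . . . . . .
    X X . . . . . . .
    X X X . . . . . .
    X X X X . . . . .
    X X X X X . . . .
    . . X X X X . . .
    . . . . . . X . .
T3:
  2·area = 90
  edge (3, 4)→(18, 0): d=(15,-4) top-left  bias=+0
  edge (18, 0)→(3, 10): d=(-15,10) right/bottom  bias=-1
  edge (3, 10)→(3, 4): d=(0,-6) top-left  bias=+0
    (1,0)@(3, 1): e=[-45,135,0] → .  [on edge]
    (7,0)@(15, 1): e=[3,15,72] → X
    (8,0)@(17, 1): e=[11,-5,84] → .
    (1,1)@(3, 3): e=[-15,105,0] → .  [on edge]
    (3,1)@(7, 3): e=[1,65,24] → X
    (4,1)@(9, 3): e=[9,45,36] → X
    (5,1)@(11, 3): e=[17,25,48] → X
    (6,1)@(13, 3): e=[25,5,60] → X
    (7,1)@(15, 3): e=[33,-15,72] → .
    (1,2)@(3, 5): e=[15,75,0] → X  [on edge]
    (2,2)@(5, 5): e=[23,55,12] → X
    (5,2)@(11, 5): e=[47,-5,48] → .
    (1,3)@(3, 7): e=[45,45,0] → X  [on edge]
    (1,4)@(3, 9): e=[75,15,0] → X  [on edge]
    (1,5)@(3, 11): e=[105,-15,0] → .  [on edge]
    (1,6)@(3, 13): e=[135,-45,0] → .  [on edge]
    (1,7)@(3, 15): e=[165,-75,0] → .  [on edge]
    (1,8)@(3, 17): e=[195,-105,0] → .  [on edge]
  covered (13 px):
    . . . . . . . X .
    . . . X X X X . .
    . X X X X . . . .
    . X X X . . . . .
    . X . . . . . . .
    . . . . . . . . .
    . . . . . . . . .
    . . . . . . . . .
    . . . . . . . . .
T4:
  2·area = 215  (B↔C swapped to make it positive)
  edge (3, 1)→(16, 2): d=(13,1) right/bottom  bias=-1
  edge (16, 2)→(9, 18): d=(-7,16) right/bottom  bias=-1
  edge (9, 18)→(3, 1): d=(-6,-17) top-left  bias=+0
    (1,0)@(3, 1): e=[0,215,0] → .  [on edge]
    (2,1)@(5, 3): e=[24,169,22] → X
    (3,1)@(7, 3): e=[22,137,56] → X
    (4,1)@(9, 3): e=[20,105,90] → X
    (5,1)@(11, 3): e=[18,73,124] → X
    (6,1)@(13, 3): e=[16,41,158] → X
    (7,1)@(15, 3): e=[14,9,192] → X
    (8,1)@(17, 3): e=[12,-23,226] → .
    (2,2)@(5, 5): e=[50,155,10] → X
    (7,2)@(15, 5): e=[40,-5,180] → .
    (2,3)@(5, 7): e=[76,141,-2] → .
    (3,3)@(7, 7): e=[74,109,32] → X
  covered (25 px):
    . . . . . . . . .
    . . X X X X X X .
    . . X X X X X . .
    . . . X X X X . .
    . . . X X X . . .
    . . . X X X . . .
    . . . . X X . . .
    . . . . X . . . .
    . . . . X . . . .

Answer: 78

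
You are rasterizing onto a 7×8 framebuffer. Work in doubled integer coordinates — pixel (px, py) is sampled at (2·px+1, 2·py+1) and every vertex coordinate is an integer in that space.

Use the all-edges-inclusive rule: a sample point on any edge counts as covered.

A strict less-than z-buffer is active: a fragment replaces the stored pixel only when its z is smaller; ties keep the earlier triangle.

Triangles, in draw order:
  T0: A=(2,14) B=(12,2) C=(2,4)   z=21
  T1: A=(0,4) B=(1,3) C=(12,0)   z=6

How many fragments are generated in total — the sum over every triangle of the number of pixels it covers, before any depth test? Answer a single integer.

T0:
  2·area = 100  (B↔C swapped to make it positive)
  edge (2, 14)→(2, 4): d=(0,-10) inclusive
  edge (2, 4)→(12, 2): d=(10,-2) inclusive
  edge (12, 2)→(2, 14): d=(-10,12) inclusive
    (3,1)@(7, 3): e=[50,0,50] → #  [on edge]
    (4,1)@(9, 3): e=[70,4,26] → #
    (5,1)@(11, 3): e=[90,8,2] → #
    (6,1)@(13, 3): e=[110,12,-22] → ·
    (1,2)@(3, 5): e=[10,12,78] → #
    (2,2)@(5, 5): e=[30,16,54] → #
    (5,2)@(11, 5): e=[90,28,-18] → ·
    (1,3)@(3, 7): e=[10,32,58] → #
    (4,3)@(9, 7): e=[70,44,-14] → ·
    (1,4)@(3, 9): e=[10,52,38] → #
    (3,4)@(7, 9): e=[50,60,-10] → ·
    (1,5)@(3, 11): e=[10,72,18] → #
  covered (13 px):
    · · · · · · ·
    · · · # # # ·
    · # # # # · ·
    · # # # · · ·
    · # # · · · ·
    · # · · · · ·
    · · · · · · ·
    · · · · · · ·
T1:
  2·area = 8
  edge (0, 4)→(1, 3): d=(1,-1) inclusive
  edge (1, 3)→(12, 0): d=(11,-3) inclusive
  edge (12, 0)→(0, 4): d=(-12,4) inclusive
    (1,0)@(3, 1): e=[0,-16,24] → ·  [on edge]
    (4,0)@(9, 1): e=[6,2,0] → #  [on edge]
    (5,0)@(11, 1): e=[8,8,-8] → ·
    (0,1)@(1, 3): e=[0,0,8] → #  [on edge]
    (1,1)@(3, 3): e=[2,6,0] → #  [on edge]
    (2,1)@(5, 3): e=[4,12,-8] → ·
    (4,1)@(9, 3): e=[8,24,-24] → ·
    (0,2)@(1, 5): e=[2,22,-16] → ·
    (1,2)@(3, 5): e=[4,28,-24] → ·
  covered (3 px):
    · · · · # · ·
    # # · · · · ·
    · · · · · · ·
    · · · · · · ·
    · · · · · · ·
    · · · · · · ·
    · · · · · · ·
    · · · · · · ·

Result: 16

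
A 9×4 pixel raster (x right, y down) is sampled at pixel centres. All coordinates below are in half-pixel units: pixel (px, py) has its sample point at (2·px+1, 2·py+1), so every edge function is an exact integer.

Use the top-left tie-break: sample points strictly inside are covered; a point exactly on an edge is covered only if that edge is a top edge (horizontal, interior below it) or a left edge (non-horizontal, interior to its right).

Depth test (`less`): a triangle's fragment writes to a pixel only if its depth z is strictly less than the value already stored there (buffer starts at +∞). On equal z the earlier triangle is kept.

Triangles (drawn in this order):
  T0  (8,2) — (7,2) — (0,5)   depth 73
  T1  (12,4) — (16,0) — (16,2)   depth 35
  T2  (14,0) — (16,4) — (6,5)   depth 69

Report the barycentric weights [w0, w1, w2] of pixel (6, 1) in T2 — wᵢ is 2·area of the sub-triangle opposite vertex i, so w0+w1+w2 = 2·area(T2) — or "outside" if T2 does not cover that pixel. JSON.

T0:
  2·area = 3  (B↔C swapped to make it positive)
  edge (8, 2)→(0, 5): d=(-8,3) right/bottom  bias=-1
  edge (0, 5)→(7, 2): d=(7,-3) top-left  bias=+0
  edge (7, 2)→(8, 2): d=(1,0) top-left  bias=+0
    (2,1)@(5, 3): e=[1,1,1] → █
    (3,1)@(7, 3): e=[-5,7,1] → ·
    (2,2)@(5, 5): e=[-15,15,3] → ·
  covered (1 px):
    · · · · · · · · ·
    · · █ · · · · · ·
    · · · · · · · · ·
    · · · · · · · · ·
T1:
  2·area = 8
  edge (12, 4)→(16, 0): d=(4,-4) top-left  bias=+0
  edge (16, 0)→(16, 2): d=(0,2) right/bottom  bias=-1
  edge (16, 2)→(12, 4): d=(-4,2) right/bottom  bias=-1
    (7,0)@(15, 1): e=[0,2,6] → █  [on edge]
    (8,0)@(17, 1): e=[8,-2,2] → ·
    (6,1)@(13, 3): e=[0,6,2] → █  [on edge]
    (7,1)@(15, 3): e=[8,2,-2] → ·
    (5,2)@(11, 5): e=[0,10,-2] → ·  [on edge]
    (6,2)@(13, 5): e=[8,6,-6] → ·
    (4,3)@(9, 7): e=[0,14,-6] → ·  [on edge]
  covered (2 px):
    · · · · · · · █ ·
    · · · · · · █ · ·
    · · · · · · · · ·
    · · · · · · · · ·
T2:
  2·area = 42
  edge (14, 0)→(16, 4): d=(2,4) right/bottom  bias=-1
  edge (16, 4)→(6, 5): d=(-10,1) right/bottom  bias=-1
  edge (6, 5)→(14, 0): d=(8,-5) top-left  bias=+0
    (6,0)@(13, 1): e=[6,33,3] → █
    (7,0)@(15, 1): e=[-2,31,13] → ·
    (5,1)@(11, 3): e=[18,15,9] → █
    (7,1)@(15, 3): e=[2,11,29] → █
    (8,1)@(17, 3): e=[-6,9,39] → ·
    (5,2)@(11, 5): e=[22,-5,25] → ·
    (6,2)@(13, 5): e=[14,-7,35] → ·
    (7,2)@(15, 5): e=[6,-9,45] → ·
  covered (4 px):
    · · · · · · █ · ·
    · · · · · █ █ █ ·
    · · · · · · · · ·
    · · · · · · · · ·

Final: [13,19,10]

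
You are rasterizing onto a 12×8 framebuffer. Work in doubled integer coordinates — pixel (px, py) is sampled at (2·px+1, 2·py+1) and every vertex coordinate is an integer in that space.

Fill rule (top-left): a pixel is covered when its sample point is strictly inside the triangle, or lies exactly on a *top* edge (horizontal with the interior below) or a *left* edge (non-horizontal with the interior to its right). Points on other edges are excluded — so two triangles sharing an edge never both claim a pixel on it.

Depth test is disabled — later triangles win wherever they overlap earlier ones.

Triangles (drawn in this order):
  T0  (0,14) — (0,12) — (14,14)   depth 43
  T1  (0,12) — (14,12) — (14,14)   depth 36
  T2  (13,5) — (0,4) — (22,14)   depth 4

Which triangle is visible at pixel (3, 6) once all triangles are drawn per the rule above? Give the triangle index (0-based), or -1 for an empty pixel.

T0:
  2·area = 28
  edge (0, 14)→(0, 12): d=(0,-2) top-left  bias=+0
  edge (0, 12)→(14, 14): d=(14,2) right/bottom  bias=-1
  edge (14, 14)→(0, 14): d=(-14,0) right/bottom  bias=-1
    (0,6)@(1, 13): e=[2,12,14] → #
    (1,6)@(3, 13): e=[6,8,14] → #
    (2,6)@(5, 13): e=[10,4,14] → #
    (3,6)@(7, 13): e=[14,0,14] → ·  [on edge]
    (0,7)@(1, 15): e=[2,40,-14] → ·
    (1,7)@(3, 15): e=[6,36,-14] → ·
    (2,7)@(5, 15): e=[10,32,-14] → ·
    (10,7)@(21, 15): e=[42,0,-14] → ·  [on edge]
  covered (3 px):
    · · · · · · · · · · · ·
    · · · · · · · · · · · ·
    · · · · · · · · · · · ·
    · · · · · · · · · · · ·
    · · · · · · · · · · · ·
    · · · · · · · · · · · ·
    # # # · · · · · · · · ·
    · · · · · · · · · · · ·
T1:
  2·area = 28
  edge (0, 12)→(14, 12): d=(14,0) top-left  bias=+0
  edge (14, 12)→(14, 14): d=(0,2) right/bottom  bias=-1
  edge (14, 14)→(0, 12): d=(-14,-2) top-left  bias=+0
    (3,6)@(7, 13): e=[14,14,0] → #  [on edge]
    (4,6)@(9, 13): e=[14,10,4] → #
    (5,6)@(11, 13): e=[14,6,8] → #
    (6,6)@(13, 13): e=[14,2,12] → #
    (7,6)@(15, 13): e=[14,-2,16] → ·
    (3,7)@(7, 15): e=[42,14,-28] → ·
    (4,7)@(9, 15): e=[42,10,-24] → ·
    (5,7)@(11, 15): e=[42,6,-20] → ·
    (6,7)@(13, 15): e=[42,2,-16] → ·
    (10,7)@(21, 15): e=[42,-14,0] → ·  [on edge]
  covered (4 px):
    · · · · · · · · · · · ·
    · · · · · · · · · · · ·
    · · · · · · · · · · · ·
    · · · · · · · · · · · ·
    · · · · · · · · · · · ·
    · · · · · · · · · · · ·
    · · · # # # # · · · · ·
    · · · · · · · · · · · ·
T2:
  2·area = 108  (B↔C swapped to make it positive)
  edge (13, 5)→(22, 14): d=(9,9) right/bottom  bias=-1
  edge (22, 14)→(0, 4): d=(-22,-10) top-left  bias=+0
  edge (0, 4)→(13, 5): d=(13,1) right/bottom  bias=-1
    (4,0)@(9, 1): e=[0,156,-48] → ·  [on edge]
    (5,1)@(11, 3): e=[0,132,-24] → ·  [on edge]
    (1,2)@(3, 5): e=[90,8,10] → #
    (2,2)@(5, 5): e=[72,28,8] → #
    (3,2)@(7, 5): e=[54,48,6] → #
    (4,2)@(9, 5): e=[36,68,4] → #
    (5,2)@(11, 5): e=[18,88,2] → #
    (6,2)@(13, 5): e=[0,108,0] → ·  [on edge]
    (1,3)@(3, 7): e=[108,-36,36] → ·
    (2,3)@(5, 7): e=[90,-16,34] → ·
    (3,3)@(7, 7): e=[72,4,32] → #
    (6,3)@(13, 7): e=[18,64,26] → #
    (7,3)@(15, 7): e=[0,84,24] → ·  [on edge]
    (5,4)@(11, 9): e=[54,0,54] → #  [on edge]
    (8,4)@(17, 9): e=[0,60,48] → ·  [on edge]
    (9,5)@(19, 11): e=[0,36,72] → ·  [on edge]
    (10,6)@(21, 13): e=[0,12,96] → ·  [on edge]
    (11,7)@(23, 15): e=[0,-12,120] → ·  [on edge]
  covered (13 px):
    · · · · · · · · · · · ·
    · · · · · · · · · · · ·
    · # # # # # · · · · · ·
    · · · # # # # · · · · ·
    · · · · · # # # · · · ·
    · · · · · · · · # · · ·
    · · · · · · · · · · · ·
    · · · · · · · · · · · ·

Z-buffer (winner per pixel, '.' = empty):
  . . . . . . . . . . . .
  . . . . . . . . . . . .
  . 2 2 2 2 2 . . . . . .
  . . . 2 2 2 2 . . . . .
  . . . . . 2 2 2 . . . .
  . . . . . . . . 2 . . .
  0 0 0 1 1 1 1 . . . . .
  . . . . . . . . . . . .

Final: 1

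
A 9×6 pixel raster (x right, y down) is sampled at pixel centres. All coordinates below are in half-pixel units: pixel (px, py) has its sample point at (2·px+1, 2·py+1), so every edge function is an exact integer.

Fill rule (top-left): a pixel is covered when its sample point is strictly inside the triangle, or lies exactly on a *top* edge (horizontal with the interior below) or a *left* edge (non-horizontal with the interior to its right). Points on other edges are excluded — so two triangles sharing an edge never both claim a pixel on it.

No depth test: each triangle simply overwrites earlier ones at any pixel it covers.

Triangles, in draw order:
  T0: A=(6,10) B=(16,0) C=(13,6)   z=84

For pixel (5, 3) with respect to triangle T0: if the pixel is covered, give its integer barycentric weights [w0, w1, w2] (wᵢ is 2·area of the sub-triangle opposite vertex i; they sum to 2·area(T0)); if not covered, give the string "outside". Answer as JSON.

T0:
  2·area = 30
  edge (6, 10)→(16, 0): d=(10,-10) top-left  bias=+0
  edge (16, 0)→(13, 6): d=(-3,6) right/bottom  bias=-1
  edge (13, 6)→(6, 10): d=(-7,4) right/bottom  bias=-1
    (7,0)@(15, 1): e=[0,3,27] → X  [on edge]
    (8,0)@(17, 1): e=[20,-9,19] → .
    (6,1)@(13, 3): e=[0,9,21] → X  [on edge]
    (7,1)@(15, 3): e=[20,-3,13] → .
    (5,2)@(11, 5): e=[0,15,15] → X  [on edge]
    (7,2)@(15, 5): e=[40,-9,-1] → .
    (4,3)@(9, 7): e=[0,21,9] → X  [on edge]
    (6,3)@(13, 7): e=[40,-3,-7] → .
    (3,4)@(7, 9): e=[0,27,3] → X  [on edge]
    (4,4)@(9, 9): e=[20,15,-5] → .
    (5,4)@(11, 9): e=[40,3,-13] → .
    (2,5)@(5, 11): e=[0,33,-3] → .  [on edge]
  covered (7 px):
    . . . . . . . X .
    . . . . . . X . .
    . . . . . X X . .
    . . . . X X . . .
    . . . X . . . . .
    . . . . . . . . .

Final: [9,1,20]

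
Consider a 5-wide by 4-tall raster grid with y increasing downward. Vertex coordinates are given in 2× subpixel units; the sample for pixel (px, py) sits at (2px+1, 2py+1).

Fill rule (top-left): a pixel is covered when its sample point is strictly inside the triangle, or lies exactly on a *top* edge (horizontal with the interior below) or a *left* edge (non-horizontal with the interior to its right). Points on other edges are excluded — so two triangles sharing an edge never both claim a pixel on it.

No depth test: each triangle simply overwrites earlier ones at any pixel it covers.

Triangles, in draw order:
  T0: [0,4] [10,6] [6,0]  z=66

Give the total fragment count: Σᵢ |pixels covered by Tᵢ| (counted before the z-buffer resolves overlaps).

T0:
  2·area = 52  (B↔C swapped to make it positive)
  edge (0, 4)→(6, 0): d=(6,-4) top-left  bias=+0
  edge (6, 0)→(10, 6): d=(4,6) right/bottom  bias=-1
  edge (10, 6)→(0, 4): d=(-10,-2) top-left  bias=+0
    (2,0)@(5, 1): e=[2,10,40] → X
    (3,0)@(7, 1): e=[10,-2,44] → .
    (1,1)@(3, 3): e=[6,30,16] → X
    (3,1)@(7, 3): e=[22,6,24] → X
    (4,1)@(9, 3): e=[30,-6,28] → .
    (1,2)@(3, 5): e=[18,38,-4] → .
    (2,2)@(5, 5): e=[26,26,0] → X  [on edge]
    (4,2)@(9, 5): e=[42,2,8] → X
    (2,3)@(5, 7): e=[38,34,-20] → .
    (3,3)@(7, 7): e=[46,22,-16] → .
    (4,3)@(9, 7): e=[54,10,-12] → .
  covered (7 px):
    . . X . .
    . X X X .
    . . X X X
    . . . . .

Result: 7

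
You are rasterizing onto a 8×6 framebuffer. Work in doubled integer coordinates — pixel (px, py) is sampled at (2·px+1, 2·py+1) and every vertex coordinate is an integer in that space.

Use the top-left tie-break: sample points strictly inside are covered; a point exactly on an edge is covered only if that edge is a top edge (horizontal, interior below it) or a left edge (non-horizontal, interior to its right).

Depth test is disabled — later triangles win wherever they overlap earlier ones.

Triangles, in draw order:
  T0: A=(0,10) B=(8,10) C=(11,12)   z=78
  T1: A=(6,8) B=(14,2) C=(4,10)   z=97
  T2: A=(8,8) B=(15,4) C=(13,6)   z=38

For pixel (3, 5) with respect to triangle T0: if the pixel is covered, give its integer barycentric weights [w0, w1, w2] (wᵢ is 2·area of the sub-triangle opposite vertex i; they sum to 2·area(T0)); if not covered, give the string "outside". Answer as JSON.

T0:
  2·area = 16
  edge (0, 10)→(8, 10): d=(8,0) top-left  bias=+0
  edge (8, 10)→(11, 12): d=(3,2) right/bottom  bias=-1
  edge (11, 12)→(0, 10): d=(-11,-2) top-left  bias=+0
    (3,5)@(7, 11): e=[8,5,3] → #
    (4,5)@(9, 11): e=[8,1,7] → #
    (5,5)@(11, 11): e=[8,-3,11] → ·
  covered (2 px):
    · · · · · · · ·
    · · · · · · · ·
    · · · · · · · ·
    · · · · · · · ·
    · · · · · · · ·
    · · · # # · · ·
T1:
  2·area = 4
  edge (6, 8)→(14, 2): d=(8,-6) top-left  bias=+0
  edge (14, 2)→(4, 10): d=(-10,8) right/bottom  bias=-1
  edge (4, 10)→(6, 8): d=(2,-2) top-left  bias=+0
    (6,0)@(13, 1): e=[-14,18,0] → ·  [on edge]
    (5,1)@(11, 3): e=[-10,14,0] → ·  [on edge]
    (4,2)@(9, 5): e=[-6,10,0] → ·  [on edge]
    (3,3)@(7, 7): e=[-2,6,0] → ·  [on edge]
    (2,4)@(5, 9): e=[2,2,0] → #  [on edge]
    (3,4)@(7, 9): e=[14,-14,4] → ·
    (1,5)@(3, 11): e=[6,-2,0] → ·  [on edge]
    (2,5)@(5, 11): e=[18,-18,4] → ·
  covered (1 px):
    · · · · · · · ·
    · · · · · · · ·
    · · · · · · · ·
    · · · · · · · ·
    · · # · · · · ·
    · · · · · · · ·
T2:
  2·area = 6
  edge (8, 8)→(15, 4): d=(7,-4) top-left  bias=+0
  edge (15, 4)→(13, 6): d=(-2,2) right/bottom  bias=-1
  edge (13, 6)→(8, 8): d=(-5,2) right/bottom  bias=-1
  covered (0 px):
    · · · · · · · ·
    · · · · · · · ·
    · · · · · · · ·
    · · · · · · · ·
    · · · · · · · ·
    · · · · · · · ·

Result: [5,3,8]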